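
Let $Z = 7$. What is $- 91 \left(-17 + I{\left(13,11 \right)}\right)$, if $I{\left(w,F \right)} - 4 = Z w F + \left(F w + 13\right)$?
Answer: $-104104$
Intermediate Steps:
$I{\left(w,F \right)} = 17 + 8 F w$ ($I{\left(w,F \right)} = 4 + \left(7 w F + \left(F w + 13\right)\right) = 4 + \left(7 F w + \left(13 + F w\right)\right) = 4 + \left(13 + 8 F w\right) = 17 + 8 F w$)
$- 91 \left(-17 + I{\left(13,11 \right)}\right) = - 91 \left(-17 + \left(17 + 8 \cdot 11 \cdot 13\right)\right) = - 91 \left(-17 + \left(17 + 1144\right)\right) = - 91 \left(-17 + 1161\right) = \left(-91\right) 1144 = -104104$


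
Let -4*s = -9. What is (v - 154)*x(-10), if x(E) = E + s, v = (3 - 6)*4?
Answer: 2573/2 ≈ 1286.5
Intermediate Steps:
s = 9/4 (s = -¼*(-9) = 9/4 ≈ 2.2500)
v = -12 (v = -3*4 = -12)
x(E) = 9/4 + E (x(E) = E + 9/4 = 9/4 + E)
(v - 154)*x(-10) = (-12 - 154)*(9/4 - 10) = -166*(-31/4) = 2573/2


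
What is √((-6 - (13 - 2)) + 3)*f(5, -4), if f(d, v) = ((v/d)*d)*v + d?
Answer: 21*I*√14 ≈ 78.575*I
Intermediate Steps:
f(d, v) = d + v² (f(d, v) = v*v + d = v² + d = d + v²)
√((-6 - (13 - 2)) + 3)*f(5, -4) = √((-6 - (13 - 2)) + 3)*(5 + (-4)²) = √((-6 - 1*11) + 3)*(5 + 16) = √((-6 - 11) + 3)*21 = √(-17 + 3)*21 = √(-14)*21 = (I*√14)*21 = 21*I*√14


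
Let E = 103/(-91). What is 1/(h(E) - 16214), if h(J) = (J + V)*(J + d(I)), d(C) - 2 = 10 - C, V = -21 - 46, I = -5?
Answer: -8281/143220934 ≈ -5.7820e-5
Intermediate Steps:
V = -67
d(C) = 12 - C (d(C) = 2 + (10 - C) = 12 - C)
E = -103/91 (E = 103*(-1/91) = -103/91 ≈ -1.1319)
h(J) = (-67 + J)*(17 + J) (h(J) = (J - 67)*(J + (12 - 1*(-5))) = (-67 + J)*(J + (12 + 5)) = (-67 + J)*(J + 17) = (-67 + J)*(17 + J))
1/(h(E) - 16214) = 1/((-1139 + (-103/91)**2 - 50*(-103/91)) - 16214) = 1/((-1139 + 10609/8281 + 5150/91) - 16214) = 1/(-8952800/8281 - 16214) = 1/(-143220934/8281) = -8281/143220934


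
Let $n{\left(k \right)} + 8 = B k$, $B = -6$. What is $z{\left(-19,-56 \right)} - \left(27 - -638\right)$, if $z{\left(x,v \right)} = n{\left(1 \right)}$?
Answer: $-679$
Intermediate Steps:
$n{\left(k \right)} = -8 - 6 k$
$z{\left(x,v \right)} = -14$ ($z{\left(x,v \right)} = -8 - 6 = -14$)
$z{\left(-19,-56 \right)} - \left(27 - -638\right) = -14 - \left(27 - -638\right) = -14 - \left(27 + 638\right) = -14 - 665 = -679$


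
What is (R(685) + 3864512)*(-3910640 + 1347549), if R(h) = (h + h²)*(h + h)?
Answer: -1659963361706292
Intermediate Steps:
R(h) = 2*h*(h + h²) (R(h) = (h + h²)*(2*h) = 2*h*(h + h²))
(R(685) + 3864512)*(-3910640 + 1347549) = (2*685²*(1 + 685) + 3864512)*(-3910640 + 1347549) = (2*469225*686 + 3864512)*(-2563091) = (643776700 + 3864512)*(-2563091) = 647641212*(-2563091) = -1659963361706292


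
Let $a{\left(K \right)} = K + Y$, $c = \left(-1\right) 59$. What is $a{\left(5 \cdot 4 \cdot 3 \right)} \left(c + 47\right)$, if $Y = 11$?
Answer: $-852$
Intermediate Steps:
$c = -59$
$a{\left(K \right)} = 11 + K$ ($a{\left(K \right)} = K + 11 = 11 + K$)
$a{\left(5 \cdot 4 \cdot 3 \right)} \left(c + 47\right) = \left(11 + 5 \cdot 4 \cdot 3\right) \left(-59 + 47\right) = \left(11 + 20 \cdot 3\right) \left(-12\right) = \left(11 + 60\right) \left(-12\right) = 71 \left(-12\right) = -852$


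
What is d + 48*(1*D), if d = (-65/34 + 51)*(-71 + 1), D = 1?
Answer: -57599/17 ≈ -3388.2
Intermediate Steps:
d = -58415/17 (d = (-65*1/34 + 51)*(-70) = (-65/34 + 51)*(-70) = (1669/34)*(-70) = -58415/17 ≈ -3436.2)
d + 48*(1*D) = -58415/17 + 48*(1*1) = -58415/17 + 48*1 = -58415/17 + 48 = -57599/17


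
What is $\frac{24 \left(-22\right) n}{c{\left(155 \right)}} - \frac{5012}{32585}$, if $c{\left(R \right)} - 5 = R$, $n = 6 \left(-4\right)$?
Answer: $\frac{73592}{931} \approx 79.046$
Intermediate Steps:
$n = -24$
$c{\left(R \right)} = 5 + R$
$\frac{24 \left(-22\right) n}{c{\left(155 \right)}} - \frac{5012}{32585} = \frac{24 \left(-22\right) \left(-24\right)}{5 + 155} - \frac{5012}{32585} = \frac{\left(-528\right) \left(-24\right)}{160} - \frac{716}{4655} = 12672 \cdot \frac{1}{160} - \frac{716}{4655} = \frac{396}{5} - \frac{716}{4655} = \frac{73592}{931}$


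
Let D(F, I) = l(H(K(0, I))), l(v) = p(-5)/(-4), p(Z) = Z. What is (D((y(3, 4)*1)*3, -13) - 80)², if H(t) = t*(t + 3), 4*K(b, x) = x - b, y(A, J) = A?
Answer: 99225/16 ≈ 6201.6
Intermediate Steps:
K(b, x) = -b/4 + x/4 (K(b, x) = (x - b)/4 = -b/4 + x/4)
H(t) = t*(3 + t)
l(v) = 5/4 (l(v) = -5/(-4) = -5*(-¼) = 5/4)
D(F, I) = 5/4
(D((y(3, 4)*1)*3, -13) - 80)² = (5/4 - 80)² = (-315/4)² = 99225/16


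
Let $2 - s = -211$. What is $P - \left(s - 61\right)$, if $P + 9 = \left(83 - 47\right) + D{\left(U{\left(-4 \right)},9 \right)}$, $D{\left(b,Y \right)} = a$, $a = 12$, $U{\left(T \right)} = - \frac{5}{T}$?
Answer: $-113$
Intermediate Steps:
$s = 213$ ($s = 2 - -211 = 2 + 211 = 213$)
$D{\left(b,Y \right)} = 12$
$P = 39$ ($P = -9 + \left(\left(83 - 47\right) + 12\right) = -9 + \left(36 + 12\right) = -9 + 48 = 39$)
$P - \left(s - 61\right) = 39 - \left(213 - 61\right) = 39 - 152 = -113$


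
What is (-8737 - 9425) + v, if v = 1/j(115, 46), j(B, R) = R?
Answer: -835451/46 ≈ -18162.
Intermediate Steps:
v = 1/46 ≈ 0.021739
(-8737 - 9425) + v = (-8737 - 9425) + 1/46 = -18162 + 1/46 = -835451/46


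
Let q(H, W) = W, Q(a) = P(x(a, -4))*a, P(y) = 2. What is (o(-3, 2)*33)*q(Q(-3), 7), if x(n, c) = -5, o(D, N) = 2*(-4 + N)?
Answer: -924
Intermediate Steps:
o(D, N) = -8 + 2*N
Q(a) = 2*a
(o(-3, 2)*33)*q(Q(-3), 7) = ((-8 + 2*2)*33)*7 = ((-8 + 4)*33)*7 = -4*33*7 = -132*7 = -924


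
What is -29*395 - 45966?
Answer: -57421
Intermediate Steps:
-29*395 - 45966 = -11455 - 45966 = -57421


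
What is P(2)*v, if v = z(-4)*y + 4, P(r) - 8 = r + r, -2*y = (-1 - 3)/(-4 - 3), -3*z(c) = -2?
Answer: 320/7 ≈ 45.714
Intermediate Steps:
z(c) = ⅔ (z(c) = -⅓*(-2) = ⅔)
y = -2/7 (y = -(-1 - 3)/(2*(-4 - 3)) = -(-2)/(-7) = -(-2)*(-1)/7 = -½*4/7 = -2/7 ≈ -0.28571)
P(r) = 8 + 2*r (P(r) = 8 + (r + r) = 8 + 2*r)
v = 80/21 (v = (⅔)*(-2/7) + 4 = -4/21 + 4 = 80/21 ≈ 3.8095)
P(2)*v = (8 + 2*2)*(80/21) = (8 + 4)*(80/21) = 12*(80/21) = 320/7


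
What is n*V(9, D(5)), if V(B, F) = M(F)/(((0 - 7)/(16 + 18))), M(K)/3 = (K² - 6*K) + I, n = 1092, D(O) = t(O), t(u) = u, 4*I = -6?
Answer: 103428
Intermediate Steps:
I = -3/2 (I = (¼)*(-6) = -3/2 ≈ -1.5000)
D(O) = O
M(K) = -9/2 - 18*K + 3*K² (M(K) = 3*((K² - 6*K) - 3/2) = 3*(-3/2 + K² - 6*K) = -9/2 - 18*K + 3*K²)
V(B, F) = 153/7 - 102*F²/7 + 612*F/7 (V(B, F) = (-9/2 - 18*F + 3*F²)/(((0 - 7)/(16 + 18))) = (-9/2 - 18*F + 3*F²)/((-7/34)) = (-9/2 - 18*F + 3*F²)/((-7*1/34)) = (-9/2 - 18*F + 3*F²)/(-7/34) = (-9/2 - 18*F + 3*F²)*(-34/7) = 153/7 - 102*F²/7 + 612*F/7)
n*V(9, D(5)) = 1092*(153/7 - 102/7*5² + (612/7)*5) = 1092*(153/7 - 102/7*25 + 3060/7) = 1092*(153/7 - 2550/7 + 3060/7) = 1092*(663/7) = 103428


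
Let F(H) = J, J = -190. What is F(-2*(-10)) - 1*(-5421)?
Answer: 5231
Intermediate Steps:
F(H) = -190
F(-2*(-10)) - 1*(-5421) = -190 - 1*(-5421) = -190 + 5421 = 5231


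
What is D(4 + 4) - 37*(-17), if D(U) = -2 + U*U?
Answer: 691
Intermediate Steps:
D(U) = -2 + U**2
D(4 + 4) - 37*(-17) = (-2 + (4 + 4)**2) - 37*(-17) = (-2 + 8**2) + 629 = (-2 + 64) + 629 = 62 + 629 = 691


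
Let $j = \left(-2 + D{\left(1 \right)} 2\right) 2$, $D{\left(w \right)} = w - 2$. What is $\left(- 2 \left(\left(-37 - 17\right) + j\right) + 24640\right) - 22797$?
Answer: $1967$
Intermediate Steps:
$D{\left(w \right)} = -2 + w$ ($D{\left(w \right)} = w - 2 = -2 + w$)
$j = -8$ ($j = \left(-2 + \left(-2 + 1\right) 2\right) 2 = \left(-2 - 2\right) 2 = \left(-4\right) 2 = -8$)
$\left(- 2 \left(\left(-37 - 17\right) + j\right) + 24640\right) - 22797 = \left(- 2 \left(\left(-37 - 17\right) - 8\right) + 24640\right) - 22797 = \left(- 2 \left(-54 - 8\right) + 24640\right) - 22797 = \left(\left(-2\right) \left(-62\right) + 24640\right) - 22797 = \left(124 + 24640\right) - 22797 = 24764 - 22797 = 1967$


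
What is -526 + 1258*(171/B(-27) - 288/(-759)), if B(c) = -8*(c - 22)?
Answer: 24799667/49588 ≈ 500.11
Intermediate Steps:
B(c) = 176 - 8*c (B(c) = -8*(-22 + c) = 176 - 8*c)
-526 + 1258*(171/B(-27) - 288/(-759)) = -526 + 1258*(171/(176 - 8*(-27)) - 288/(-759)) = -526 + 1258*(171/(176 + 216) - 288*(-1/759)) = -526 + 1258*(171/392 + 96/253) = -526 + 1258*(80895/99176) = -526 + 50882955/49588 = 24799667/49588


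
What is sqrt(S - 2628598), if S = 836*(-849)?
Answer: I*sqrt(3338362) ≈ 1827.1*I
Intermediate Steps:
S = -709764
sqrt(S - 2628598) = sqrt(-709764 - 2628598) = sqrt(-3338362) = I*sqrt(3338362)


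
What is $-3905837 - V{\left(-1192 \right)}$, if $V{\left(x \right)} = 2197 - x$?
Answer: $-3909226$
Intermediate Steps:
$-3905837 - V{\left(-1192 \right)} = -3905837 - \left(2197 - -1192\right) = -3905837 - \left(2197 + 1192\right) = -3905837 - 3389 = -3909226$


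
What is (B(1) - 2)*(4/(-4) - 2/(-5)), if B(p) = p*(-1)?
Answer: 9/5 ≈ 1.8000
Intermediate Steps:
B(p) = -p
(B(1) - 2)*(4/(-4) - 2/(-5)) = (-1*1 - 2)*(4/(-4) - 2/(-5)) = (-1 - 2)*(4*(-¼) - 2*(-⅕)) = -3*(-1 + ⅖) = -3*(-⅗) = 9/5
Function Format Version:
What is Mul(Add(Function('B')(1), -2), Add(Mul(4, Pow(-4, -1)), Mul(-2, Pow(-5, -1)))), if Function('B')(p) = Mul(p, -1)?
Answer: Rational(9, 5) ≈ 1.8000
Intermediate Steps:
Function('B')(p) = Mul(-1, p)
Mul(Add(Function('B')(1), -2), Add(Mul(4, Pow(-4, -1)), Mul(-2, Pow(-5, -1)))) = Mul(Add(Mul(-1, 1), -2), Add(Mul(4, Pow(-4, -1)), Mul(-2, Pow(-5, -1)))) = Mul(Add(-1, -2), Add(Mul(4, Rational(-1, 4)), Mul(-2, Rational(-1, 5)))) = Mul(-3, Add(-1, Rational(2, 5))) = Mul(-3, Rational(-3, 5)) = Rational(9, 5)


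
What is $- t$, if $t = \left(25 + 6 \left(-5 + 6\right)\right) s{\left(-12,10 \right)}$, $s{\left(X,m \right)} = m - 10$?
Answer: $0$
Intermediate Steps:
$s{\left(X,m \right)} = -10 + m$
$t = 0$ ($t = \left(25 + 6 \left(-5 + 6\right)\right) \left(-10 + 10\right) = \left(25 + 6 \cdot 1\right) 0 = \left(25 + 6\right) 0 = 31 \cdot 0 = 0$)
$- t = \left(-1\right) 0 = 0$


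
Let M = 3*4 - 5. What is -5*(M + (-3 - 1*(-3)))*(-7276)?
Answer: 254660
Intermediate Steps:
M = 7 (M = 12 - 5 = 7)
-5*(M + (-3 - 1*(-3)))*(-7276) = -5*(7 + (-3 - 1*(-3)))*(-7276) = -5*(7 + (-3 + 3))*(-7276) = -5*(7 + 0)*(-7276) = -5*7*(-7276) = -35*(-7276) = 254660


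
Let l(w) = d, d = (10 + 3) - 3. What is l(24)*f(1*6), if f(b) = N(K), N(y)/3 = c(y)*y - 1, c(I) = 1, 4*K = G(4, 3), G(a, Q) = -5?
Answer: -135/2 ≈ -67.500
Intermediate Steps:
K = -5/4 (K = (¼)*(-5) = -5/4 ≈ -1.2500)
d = 10 (d = 13 - 3 = 10)
l(w) = 10
N(y) = -3 + 3*y (N(y) = 3*(1*y - 1) = 3*(y - 1) = 3*(-1 + y) = -3 + 3*y)
f(b) = -27/4 (f(b) = -3 + 3*(-5/4) = -3 - 15/4 = -27/4)
l(24)*f(1*6) = 10*(-27/4) = -135/2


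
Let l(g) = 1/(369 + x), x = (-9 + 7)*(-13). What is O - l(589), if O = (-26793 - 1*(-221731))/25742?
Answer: 38487384/5084045 ≈ 7.5702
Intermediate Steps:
O = 97469/12871 (O = (-26793 + 221731)*(1/25742) = 194938*(1/25742) = 97469/12871 ≈ 7.5728)
x = 26 (x = -2*(-13) = 26)
l(g) = 1/395 (l(g) = 1/(369 + 26) = 1/395)
O - l(589) = 97469/12871 - 1*1/395 = 97469/12871 - 1/395 = 38487384/5084045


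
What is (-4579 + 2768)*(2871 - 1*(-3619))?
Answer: -11753390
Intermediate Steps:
(-4579 + 2768)*(2871 - 1*(-3619)) = -1811*(2871 + 3619) = -1811*6490 = -11753390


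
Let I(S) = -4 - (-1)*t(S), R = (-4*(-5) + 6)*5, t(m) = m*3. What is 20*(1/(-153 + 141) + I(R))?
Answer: 23155/3 ≈ 7718.3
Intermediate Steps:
t(m) = 3*m
R = 130 (R = (20 + 6)*5 = 26*5 = 130)
I(S) = -4 + 3*S (I(S) = -4 - (-1)*3*S = -4 - (-3)*S = -4 + 3*S)
20*(1/(-153 + 141) + I(R)) = 20*(1/(-153 + 141) + (-4 + 3*130)) = 20*(1/(-12) + (-4 + 390)) = 20*(-1/12 + 386) = 20*(4631/12) = 23155/3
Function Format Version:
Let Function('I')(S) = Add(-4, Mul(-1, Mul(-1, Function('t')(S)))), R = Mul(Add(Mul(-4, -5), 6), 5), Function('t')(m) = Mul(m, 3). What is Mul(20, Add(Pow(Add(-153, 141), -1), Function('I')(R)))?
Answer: Rational(23155, 3) ≈ 7718.3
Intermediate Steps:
Function('t')(m) = Mul(3, m)
R = 130 (R = Mul(Add(20, 6), 5) = Mul(26, 5) = 130)
Function('I')(S) = Add(-4, Mul(3, S)) (Function('I')(S) = Add(-4, Mul(-1, Mul(-1, Mul(3, S)))) = Add(-4, Mul(-1, Mul(-3, S))) = Add(-4, Mul(3, S)))
Mul(20, Add(Pow(Add(-153, 141), -1), Function('I')(R))) = Mul(20, Add(Pow(Add(-153, 141), -1), Add(-4, Mul(3, 130)))) = Mul(20, Add(Pow(-12, -1), Add(-4, 390))) = Mul(20, Add(Rational(-1, 12), 386)) = Mul(20, Rational(4631, 12)) = Rational(23155, 3)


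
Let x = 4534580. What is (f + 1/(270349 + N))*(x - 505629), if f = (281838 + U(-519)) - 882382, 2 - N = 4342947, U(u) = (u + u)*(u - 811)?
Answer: 12798400353737943865/4072596 ≈ 3.1426e+12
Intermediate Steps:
U(u) = 2*u*(-811 + u) (U(u) = (2*u)*(-811 + u) = 2*u*(-811 + u))
N = -4342945 (N = 2 - 1*4342947 = 2 - 4342947 = -4342945)
f = 779996 (f = (281838 + 2*(-519)*(-811 - 519)) - 882382 = (281838 + 2*(-519)*(-1330)) - 882382 = (281838 + 1380540) - 882382 = 1662378 - 882382 = 779996)
(f + 1/(270349 + N))*(x - 505629) = (779996 + 1/(270349 - 4342945))*(4534580 - 505629) = (779996 + 1/(-4072596))*4028951 = (779996 - 1/4072596)*4028951 = (3176608589615/4072596)*4028951 = 12798400353737943865/4072596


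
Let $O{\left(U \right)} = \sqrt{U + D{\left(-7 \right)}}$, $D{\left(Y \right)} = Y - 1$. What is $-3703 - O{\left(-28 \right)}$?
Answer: $-3703 - 6 i \approx -3703.0 - 6.0 i$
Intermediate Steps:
$D{\left(Y \right)} = -1 + Y$
$O{\left(U \right)} = \sqrt{-8 + U}$ ($O{\left(U \right)} = \sqrt{U - 8} = \sqrt{-8 + U}$)
$-3703 - O{\left(-28 \right)} = -3703 - \sqrt{-8 - 28} = -3703 - \sqrt{-36} = -3703 - 6 i$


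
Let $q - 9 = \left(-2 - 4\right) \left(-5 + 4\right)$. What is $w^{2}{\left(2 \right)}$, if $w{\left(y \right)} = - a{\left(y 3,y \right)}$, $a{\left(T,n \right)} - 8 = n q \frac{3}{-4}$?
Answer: $\frac{841}{4} \approx 210.25$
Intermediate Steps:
$q = 15$ ($q = 9 + \left(-2 - 4\right) \left(-5 + 4\right) = 9 - -6 = 9 + 6 = 15$)
$a{\left(T,n \right)} = 8 - \frac{45 n}{4}$ ($a{\left(T,n \right)} = 8 + n 15 \frac{3}{-4} = 8 + 15 n 3 \left(- \frac{1}{4}\right) = 8 + 15 n \left(- \frac{3}{4}\right) = 8 - \frac{45 n}{4}$)
$w{\left(y \right)} = -8 + \frac{45 y}{4}$ ($w{\left(y \right)} = - (8 - \frac{45 y}{4}) = -8 + \frac{45 y}{4}$)
$w^{2}{\left(2 \right)} = \left(-8 + \frac{45}{4} \cdot 2\right)^{2} = \left(-8 + \frac{45}{2}\right)^{2} = \left(\frac{29}{2}\right)^{2} = \frac{841}{4}$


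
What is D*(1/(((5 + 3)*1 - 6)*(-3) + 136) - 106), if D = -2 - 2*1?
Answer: 27558/65 ≈ 423.97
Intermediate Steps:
D = -4 (D = -2 - 2 = -4)
D*(1/(((5 + 3)*1 - 6)*(-3) + 136) - 106) = -4*(1/(((5 + 3)*1 - 6)*(-3) + 136) - 106) = -4*(1/((8*1 - 6)*(-3) + 136) - 106) = -4*(1/((8 - 6)*(-3) + 136) - 106) = -4*(1/(2*(-3) + 136) - 106) = -4*(1/(-6 + 136) - 106) = -4*(1/130 - 106) = -4*(-13779/130) = 27558/65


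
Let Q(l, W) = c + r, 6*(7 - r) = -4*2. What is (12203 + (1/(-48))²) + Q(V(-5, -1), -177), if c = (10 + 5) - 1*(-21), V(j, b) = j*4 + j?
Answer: 28217857/2304 ≈ 12247.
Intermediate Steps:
V(j, b) = 5*j (V(j, b) = 4*j + j = 5*j)
c = 36 (c = 15 + 21 = 36)
r = 25/3 (r = 7 - (-2)*2/3 = 7 - ⅙*(-8) = 7 + 4/3 = 25/3 ≈ 8.3333)
Q(l, W) = 133/3 (Q(l, W) = 36 + 25/3 = 133/3)
(12203 + (1/(-48))²) + Q(V(-5, -1), -177) = (12203 + (1/(-48))²) + 133/3 = (12203 + (-1/48)²) + 133/3 = (12203 + 1/2304) + 133/3 = 28115713/2304 + 133/3 = 28217857/2304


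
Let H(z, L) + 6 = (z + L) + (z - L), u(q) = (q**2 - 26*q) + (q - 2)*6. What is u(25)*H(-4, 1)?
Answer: -1582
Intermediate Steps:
u(q) = -12 + q**2 - 20*q (u(q) = (q**2 - 26*q) + (-2 + q)*6 = (q**2 - 26*q) + (-12 + 6*q) = -12 + q**2 - 20*q)
H(z, L) = -6 + 2*z (H(z, L) = -6 + ((z + L) + (z - L)) = -6 + ((L + z) + (z - L)) = -6 + 2*z)
u(25)*H(-4, 1) = (-12 + 25**2 - 20*25)*(-6 + 2*(-4)) = (-12 + 625 - 500)*(-6 - 8) = 113*(-14) = -1582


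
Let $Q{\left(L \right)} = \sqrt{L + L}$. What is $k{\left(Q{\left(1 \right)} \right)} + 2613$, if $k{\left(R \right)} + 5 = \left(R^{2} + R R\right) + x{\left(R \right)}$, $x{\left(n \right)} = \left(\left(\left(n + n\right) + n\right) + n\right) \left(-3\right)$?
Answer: $2612 - 12 \sqrt{2} \approx 2595.0$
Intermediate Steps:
$x{\left(n \right)} = - 12 n$ ($x{\left(n \right)} = \left(\left(2 n + n\right) + n\right) \left(-3\right) = \left(3 n + n\right) \left(-3\right) = 4 n \left(-3\right) = - 12 n$)
$Q{\left(L \right)} = \sqrt{2} \sqrt{L}$ ($Q{\left(L \right)} = \sqrt{2 L} = \sqrt{2} \sqrt{L}$)
$k{\left(R \right)} = -5 - 12 R + 2 R^{2}$ ($k{\left(R \right)} = -5 - \left(- R^{2} + 12 R - R R\right) = -5 - \left(- 2 R^{2} + 12 R\right) = -5 + \left(2 R^{2} - 12 R\right) = -5 + \left(- 12 R + 2 R^{2}\right) = -5 - 12 R + 2 R^{2}$)
$k{\left(Q{\left(1 \right)} \right)} + 2613 = \left(-5 - 12 \sqrt{2} \sqrt{1} + 2 \left(\sqrt{2} \sqrt{1}\right)^{2}\right) + 2613 = \left(-5 - 12 \sqrt{2} \cdot 1 + 2 \left(\sqrt{2} \cdot 1\right)^{2}\right) + 2613 = \left(-5 - 12 \sqrt{2} + 2 \left(\sqrt{2}\right)^{2}\right) + 2613 = \left(-5 - 12 \sqrt{2} + 2 \cdot 2\right) + 2613 = \left(-5 - 12 \sqrt{2} + 4\right) + 2613 = \left(-1 - 12 \sqrt{2}\right) + 2613 = 2612 - 12 \sqrt{2}$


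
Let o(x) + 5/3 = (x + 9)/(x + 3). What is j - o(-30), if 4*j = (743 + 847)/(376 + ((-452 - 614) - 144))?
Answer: 2063/5004 ≈ 0.41227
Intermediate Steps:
j = -265/556 (j = ((743 + 847)/(376 + ((-452 - 614) - 144)))/4 = (1590/(376 + (-1066 - 144)))/4 = (1590/(376 - 1210))/4 = (1590/(-834))/4 = (1590*(-1/834))/4 = (1/4)*(-265/139) = -265/556 ≈ -0.47662)
o(x) = -5/3 + (9 + x)/(3 + x) (o(x) = -5/3 + (x + 9)/(x + 3) = -5/3 + (9 + x)/(3 + x))
j - o(-30) = -265/556 - 2*(6 - 1*(-30))/(3*(3 - 30)) = -265/556 - 2*(6 + 30)/(3*(-27)) = -265/556 - 2*(-1)*36/(3*27) = -265/556 - 1*(-8/9) = -265/556 + 8/9 = 2063/5004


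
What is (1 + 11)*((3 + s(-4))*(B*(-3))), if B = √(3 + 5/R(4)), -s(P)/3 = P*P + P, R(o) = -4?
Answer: 594*√7 ≈ 1571.6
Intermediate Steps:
s(P) = -3*P - 3*P² (s(P) = -3*(P*P + P) = -3*(P² + P) = -3*(P + P²) = -3*P - 3*P²)
B = √7/2 (B = √(3 + 5/(-4)) = √(3 + 5*(-¼)) = √(3 - 5/4) = √(7/4) = √7/2 ≈ 1.3229)
(1 + 11)*((3 + s(-4))*(B*(-3))) = (1 + 11)*((3 - 3*(-4)*(1 - 4))*((√7/2)*(-3))) = 12*((3 - 3*(-4)*(-3))*(-3*√7/2)) = 12*((3 - 36)*(-3*√7/2)) = 12*(-(-99)*√7/2) = 12*(99*√7/2) = 594*√7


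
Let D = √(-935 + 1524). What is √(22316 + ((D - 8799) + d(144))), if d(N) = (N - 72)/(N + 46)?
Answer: √(121994345 + 9025*√589)/95 ≈ 116.37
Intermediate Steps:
d(N) = (-72 + N)/(46 + N)
D = √589 ≈ 24.269
√(22316 + ((D - 8799) + d(144))) = √(22316 + ((√589 - 8799) + (-72 + 144)/(46 + 144))) = √(22316 + ((-8799 + √589) + 72/190)) = √(22316 + ((-8799 + √589) + (1/190)*72)) = √(22316 + ((-8799 + √589) + 36/95)) = √(22316 + (-835869/95 + √589)) = √(1284151/95 + √589)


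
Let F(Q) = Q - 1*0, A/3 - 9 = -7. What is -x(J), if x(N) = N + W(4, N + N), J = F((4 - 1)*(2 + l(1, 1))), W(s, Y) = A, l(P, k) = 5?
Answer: -27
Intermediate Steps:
A = 6 (A = 27 + 3*(-7) = 27 - 21 = 6)
F(Q) = Q (F(Q) = Q + 0 = Q)
W(s, Y) = 6
J = 21 (J = (4 - 1)*(2 + 5) = 3*7 = 21)
x(N) = 6 + N (x(N) = N + 6 = 6 + N)
-x(J) = -(6 + 21) = -1*27 = -27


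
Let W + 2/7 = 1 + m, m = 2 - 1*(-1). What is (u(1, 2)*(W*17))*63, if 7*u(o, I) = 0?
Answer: 0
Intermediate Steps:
m = 3 (m = 2 + 1 = 3)
u(o, I) = 0 (u(o, I) = (1/7)*0 = 0)
W = 26/7 (W = -2/7 + (1 + 3) = -2/7 + 4 = 26/7 ≈ 3.7143)
(u(1, 2)*(W*17))*63 = (0*((26/7)*17))*63 = (0*(442/7))*63 = 0*63 = 0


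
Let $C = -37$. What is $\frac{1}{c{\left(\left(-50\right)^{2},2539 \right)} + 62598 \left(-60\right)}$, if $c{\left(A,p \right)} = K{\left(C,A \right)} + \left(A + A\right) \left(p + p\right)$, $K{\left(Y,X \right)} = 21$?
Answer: $\frac{1}{21634141} \approx 4.6223 \cdot 10^{-8}$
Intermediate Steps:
$c{\left(A,p \right)} = 21 + 4 A p$ ($c{\left(A,p \right)} = 21 + \left(A + A\right) \left(p + p\right) = 21 + 2 A 2 p = 21 + 4 A p$)
$\frac{1}{c{\left(\left(-50\right)^{2},2539 \right)} + 62598 \left(-60\right)} = \frac{1}{\left(21 + 4 \left(-50\right)^{2} \cdot 2539\right) + 62598 \left(-60\right)} = \frac{1}{\left(21 + 4 \cdot 2500 \cdot 2539\right) - 3755880} = \frac{1}{\left(21 + 25390000\right) - 3755880} = \frac{1}{25390021 - 3755880} = \frac{1}{21634141}$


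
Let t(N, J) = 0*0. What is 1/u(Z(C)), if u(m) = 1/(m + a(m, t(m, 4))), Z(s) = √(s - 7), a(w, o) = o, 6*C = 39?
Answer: I*√2/2 ≈ 0.70711*I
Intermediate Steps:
C = 13/2 (C = (⅙)*39 = 13/2 ≈ 6.5000)
t(N, J) = 0
Z(s) = √(-7 + s)
u(m) = 1/m (u(m) = 1/(m + 0) = 1/m)
1/u(Z(C)) = 1/(1/(√(-7 + 13/2))) = 1/(1/(√(-½))) = 1/(1/(I*√2/2)) = 1/(-I*√2) = I*√2/2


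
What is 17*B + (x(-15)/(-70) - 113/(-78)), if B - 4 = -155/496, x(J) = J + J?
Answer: 282019/4368 ≈ 64.565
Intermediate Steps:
x(J) = 2*J
B = 59/16 (B = 4 - 155/496 = 4 - 155*1/496 = 4 - 5/16 = 59/16 ≈ 3.6875)
17*B + (x(-15)/(-70) - 113/(-78)) = 17*(59/16) + ((2*(-15))/(-70) - 113/(-78)) = 1003/16 + (-30*(-1/70) - 113*(-1/78)) = 1003/16 + (3/7 + 113/78) = 1003/16 + 1025/546 = 282019/4368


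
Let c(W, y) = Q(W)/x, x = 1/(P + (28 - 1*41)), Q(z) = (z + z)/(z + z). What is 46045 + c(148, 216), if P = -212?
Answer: 45820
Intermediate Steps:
Q(z) = 1 (Q(z) = (2*z)/((2*z)) = (2*z)*(1/(2*z)) = 1)
x = -1/225 (x = 1/(-212 + (28 - 1*41)) = 1/(-212 + (28 - 41)) = 1/(-212 - 13) = 1/(-225) = -1/225 ≈ -0.0044444)
c(W, y) = -225 (c(W, y) = 1/(-1/225) = 1*(-225) = -225)
46045 + c(148, 216) = 46045 - 225 = 45820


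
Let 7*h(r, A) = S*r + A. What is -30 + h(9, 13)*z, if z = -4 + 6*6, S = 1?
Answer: 494/7 ≈ 70.571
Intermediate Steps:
h(r, A) = A/7 + r/7 (h(r, A) = (1*r + A)/7 = (r + A)/7 = (A + r)/7 = A/7 + r/7)
z = 32 (z = -4 + 36 = 32)
-30 + h(9, 13)*z = -30 + ((⅐)*13 + (⅐)*9)*32 = -30 + (13/7 + 9/7)*32 = -30 + (22/7)*32 = -30 + 704/7 = 494/7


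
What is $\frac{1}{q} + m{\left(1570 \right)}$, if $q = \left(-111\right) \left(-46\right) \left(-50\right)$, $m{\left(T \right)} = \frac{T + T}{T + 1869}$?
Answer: $\frac{801638561}{877976700} \approx 0.91305$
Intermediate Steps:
$m{\left(T \right)} = \frac{2 T}{1869 + T}$
$q = -255300$ ($q = 5106 \left(-50\right) = -255300$)
$\frac{1}{q} + m{\left(1570 \right)} = \frac{1}{-255300} + 2 \cdot 1570 \frac{1}{1869 + 1570} = - \frac{1}{255300} + 2 \cdot 1570 \cdot \frac{1}{3439} = - \frac{1}{255300} + \frac{3140}{3439} = \frac{801638561}{877976700}$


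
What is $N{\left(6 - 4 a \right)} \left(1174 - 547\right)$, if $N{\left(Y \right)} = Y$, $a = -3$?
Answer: $11286$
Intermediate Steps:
$N{\left(6 - 4 a \right)} \left(1174 - 547\right) = \left(6 - -12\right) \left(1174 - 547\right) = \left(6 + 12\right) \left(1174 - 547\right) = 18 \cdot 627 = 11286$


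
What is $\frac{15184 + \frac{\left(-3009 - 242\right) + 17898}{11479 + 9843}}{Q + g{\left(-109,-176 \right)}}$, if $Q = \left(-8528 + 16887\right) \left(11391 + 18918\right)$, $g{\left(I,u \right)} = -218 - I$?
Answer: $\frac{323767895}{5401988870684} \approx 5.9935 \cdot 10^{-5}$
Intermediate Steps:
$Q = 253352931$ ($Q = 8359 \cdot 30309 = 253352931$)
$\frac{15184 + \frac{\left(-3009 - 242\right) + 17898}{11479 + 9843}}{Q + g{\left(-109,-176 \right)}} = \frac{15184 + \frac{\left(-3009 - 242\right) + 17898}{11479 + 9843}}{253352931 - 109} = \frac{15184 + \frac{\left(-3009 - 242\right) + 17898}{21322}}{253352931 + \left(-218 + 109\right)} = \frac{15184 + \left(-3251 + 17898\right) \frac{1}{21322}}{253352931 - 109} = \frac{15184 + 14647 \cdot \frac{1}{21322}}{253352822} = \left(15184 + \frac{14647}{21322}\right) \frac{1}{253352822} = \frac{323767895}{21322} \cdot \frac{1}{253352822} = \frac{323767895}{5401988870684}$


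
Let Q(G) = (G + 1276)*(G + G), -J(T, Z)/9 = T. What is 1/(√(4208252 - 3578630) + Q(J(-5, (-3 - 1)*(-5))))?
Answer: 6605/785233471 - √69958/4711400826 ≈ 8.3554e-6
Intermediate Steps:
J(T, Z) = -9*T
Q(G) = 2*G*(1276 + G) (Q(G) = (1276 + G)*(2*G) = 2*G*(1276 + G))
1/(√(4208252 - 3578630) + Q(J(-5, (-3 - 1)*(-5)))) = 1/(√(4208252 - 3578630) + 2*(-9*(-5))*(1276 - 9*(-5))) = 1/(√629622 + 2*45*(1276 + 45)) = 1/(3*√69958 + 2*45*1321) = 1/(3*√69958 + 118890) = 1/(118890 + 3*√69958)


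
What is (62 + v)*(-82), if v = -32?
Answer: -2460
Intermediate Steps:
(62 + v)*(-82) = (62 - 32)*(-82) = 30*(-82) = -2460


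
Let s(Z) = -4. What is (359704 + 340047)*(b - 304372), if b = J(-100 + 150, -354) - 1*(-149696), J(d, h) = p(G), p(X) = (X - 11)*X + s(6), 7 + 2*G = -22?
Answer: -431915006991/4 ≈ -1.0798e+11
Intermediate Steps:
G = -29/2 (G = -7/2 + (1/2)*(-22) = -7/2 - 11 = -29/2 ≈ -14.500)
p(X) = -4 + X*(-11 + X) (p(X) = (X - 11)*X - 4 = (-11 + X)*X - 4 = X*(-11 + X) - 4 = -4 + X*(-11 + X))
J(d, h) = 1463/4 (J(d, h) = -4 + (-29/2)**2 - 11*(-29/2) = -4 + 841/4 + 319/2 = 1463/4)
b = 600247/4 (b = 1463/4 - 1*(-149696) = 1463/4 + 149696 = 600247/4 ≈ 1.5006e+5)
(359704 + 340047)*(b - 304372) = (359704 + 340047)*(600247/4 - 304372) = 699751*(-617241/4) = -431915006991/4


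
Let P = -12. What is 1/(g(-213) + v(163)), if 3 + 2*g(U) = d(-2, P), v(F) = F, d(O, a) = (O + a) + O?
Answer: 2/307 ≈ 0.0065147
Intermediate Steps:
d(O, a) = a + 2*O
g(U) = -19/2 (g(U) = -3/2 + (-12 + 2*(-2))/2 = -3/2 + (-12 - 4)/2 = -3/2 + (½)*(-16) = -3/2 - 8 = -19/2)
1/(g(-213) + v(163)) = 1/(-19/2 + 163) = 1/(307/2) = 2/307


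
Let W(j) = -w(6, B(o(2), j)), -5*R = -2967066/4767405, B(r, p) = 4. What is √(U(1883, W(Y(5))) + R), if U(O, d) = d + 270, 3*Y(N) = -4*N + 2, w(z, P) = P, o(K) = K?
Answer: 2*√168014362680761/1589135 ≈ 16.313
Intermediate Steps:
Y(N) = ⅔ - 4*N/3 (Y(N) = (-4*N + 2)/3 = (2 - 4*N)/3 = ⅔ - 4*N/3)
R = 989022/7945675 (R = -(-2967066)/(5*4767405) = -⅕*(-989022/1589135) = 989022/7945675 ≈ 0.12447)
W(j) = -4 (W(j) = -1*4 = -4)
U(O, d) = 270 + d
√(U(1883, W(Y(5))) + R) = √((270 - 4) + 989022/7945675) = √(266 + 989022/7945675) = √(2114538572/7945675) = 2*√168014362680761/1589135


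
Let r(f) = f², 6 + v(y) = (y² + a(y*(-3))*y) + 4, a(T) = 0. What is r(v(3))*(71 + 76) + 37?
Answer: 7240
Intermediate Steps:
v(y) = -2 + y² (v(y) = -6 + ((y² + 0*y) + 4) = -6 + ((y² + 0) + 4) = -6 + (y² + 4) = -6 + (4 + y²) = -2 + y²)
r(v(3))*(71 + 76) + 37 = (-2 + 3²)²*(71 + 76) + 37 = (-2 + 9)²*147 + 37 = 7²*147 + 37 = 49*147 + 37 = 7203 + 37 = 7240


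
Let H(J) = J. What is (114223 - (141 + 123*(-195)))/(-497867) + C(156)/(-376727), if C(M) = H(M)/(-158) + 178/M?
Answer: -320508069540907/1155744358346058 ≈ -0.27732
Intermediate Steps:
C(M) = 178/M - M/158 (C(M) = M/(-158) + 178/M = M*(-1/158) + 178/M = -M/158 + 178/M = 178/M - M/158)
(114223 - (141 + 123*(-195)))/(-497867) + C(156)/(-376727) = (114223 - (141 + 123*(-195)))/(-497867) + (178/156 - 1/158*156)/(-376727) = (114223 - (141 - 23985))*(-1/497867) + (178*(1/156) - 78/79)*(-1/376727) = (114223 - 1*(-23844))*(-1/497867) + (89/78 - 78/79)*(-1/376727) = (114223 + 23844)*(-1/497867) + (947/6162)*(-1/376727) = 138067*(-1/497867) - 947/2321391774 = -138067/497867 - 947/2321391774 = -320508069540907/1155744358346058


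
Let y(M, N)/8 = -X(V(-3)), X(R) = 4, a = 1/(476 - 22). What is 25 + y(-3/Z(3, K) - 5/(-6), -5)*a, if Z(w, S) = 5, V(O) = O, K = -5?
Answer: 5659/227 ≈ 24.930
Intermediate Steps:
a = 1/454 ≈ 0.0022026
y(M, N) = -32 (y(M, N) = 8*(-1*4) = 8*(-4) = -32)
25 + y(-3/Z(3, K) - 5/(-6), -5)*a = 25 - 32*1/454 = 25 - 16/227 = 5659/227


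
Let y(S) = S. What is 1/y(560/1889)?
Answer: 1889/560 ≈ 3.3732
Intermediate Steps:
1/y(560/1889) = 1/(560/1889) = 1889/560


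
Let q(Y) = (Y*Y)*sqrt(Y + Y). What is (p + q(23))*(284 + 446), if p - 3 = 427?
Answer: 313900 + 386170*sqrt(46) ≈ 2.9330e+6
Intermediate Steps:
p = 430 (p = 3 + 427 = 430)
q(Y) = sqrt(2)*Y**(5/2) (q(Y) = Y**2*sqrt(2*Y) = Y**2*(sqrt(2)*sqrt(Y)) = sqrt(2)*Y**(5/2))
(p + q(23))*(284 + 446) = (430 + sqrt(2)*23**(5/2))*(284 + 446) = (430 + sqrt(2)*(529*sqrt(23)))*730 = (430 + 529*sqrt(46))*730 = 313900 + 386170*sqrt(46)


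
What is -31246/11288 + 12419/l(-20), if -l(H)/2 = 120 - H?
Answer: -1095107/23240 ≈ -47.122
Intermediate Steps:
l(H) = -240 + 2*H (l(H) = -2*(120 - H) = -240 + 2*H)
-31246/11288 + 12419/l(-20) = -31246/11288 + 12419/(-240 + 2*(-20)) = -31246*1/11288 + 12419/(-240 - 40) = -919/332 + 12419/(-280) = -919/332 + 12419*(-1/280) = -919/332 - 12419/280 = -1095107/23240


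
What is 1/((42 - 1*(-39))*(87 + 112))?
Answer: 1/16119 ≈ 6.2039e-5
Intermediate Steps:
1/((42 - 1*(-39))*(87 + 112)) = 1/((42 + 39)*199) = 1/(81*199) = 1/16119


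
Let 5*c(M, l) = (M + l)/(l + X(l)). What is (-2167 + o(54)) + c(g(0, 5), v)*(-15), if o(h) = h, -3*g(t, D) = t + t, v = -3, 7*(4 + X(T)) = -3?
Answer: -109939/52 ≈ -2114.2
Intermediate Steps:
X(T) = -31/7 (X(T) = -4 + (⅐)*(-3) = -4 - 3/7 = -31/7)
g(t, D) = -2*t/3 (g(t, D) = -(t + t)/3 = -2*t/3)
c(M, l) = (M + l)/(5*(-31/7 + l)) (c(M, l) = ((M + l)/(l - 31/7))/5 = ((M + l)/(-31/7 + l))/5 = (M + l)/(5*(-31/7 + l)))
(-2167 + o(54)) + c(g(0, 5), v)*(-15) = (-2167 + 54) + (7*(-⅔*0 - 3)/(5*(-31 + 7*(-3))))*(-15) = -2113 + (7*(0 - 3)/(5*(-31 - 21)))*(-15) = -2113 + ((7/5)*(-3)/(-52))*(-15) = -2113 + ((7/5)*(-1/52)*(-3))*(-15) = -2113 + (21/260)*(-15) = -2113 - 63/52 = -109939/52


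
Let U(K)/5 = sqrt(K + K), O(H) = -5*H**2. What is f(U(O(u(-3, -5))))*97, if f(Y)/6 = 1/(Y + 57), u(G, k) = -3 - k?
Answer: 33174/4249 - 5820*I*sqrt(10)/4249 ≈ 7.8075 - 4.3315*I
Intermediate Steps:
U(K) = 5*sqrt(2)*sqrt(K) (U(K) = 5*sqrt(K + K) = 5*sqrt(2*K) = 5*(sqrt(2)*sqrt(K)) = 5*sqrt(2)*sqrt(K))
f(Y) = 6/(57 + Y) (f(Y) = 6/(Y + 57) = 6/(57 + Y))
f(U(O(u(-3, -5))))*97 = (6/(57 + 5*sqrt(2)*sqrt(-5*(-3 - 1*(-5))**2)))*97 = (6/(57 + 5*sqrt(2)*sqrt(-5*(-3 + 5)**2)))*97 = (6/(57 + 5*sqrt(2)*sqrt(-5*2**2)))*97 = (6/(57 + 5*sqrt(2)*sqrt(-5*4)))*97 = (6/(57 + 5*sqrt(2)*sqrt(-20)))*97 = (6/(57 + 5*sqrt(2)*(2*I*sqrt(5))))*97 = (6/(57 + 10*I*sqrt(10)))*97 = 582/(57 + 10*I*sqrt(10))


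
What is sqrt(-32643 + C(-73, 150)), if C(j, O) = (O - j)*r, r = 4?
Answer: I*sqrt(31751) ≈ 178.19*I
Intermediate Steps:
C(j, O) = -4*j + 4*O (C(j, O) = (O - j)*4 = -4*j + 4*O)
sqrt(-32643 + C(-73, 150)) = sqrt(-32643 + (-4*(-73) + 4*150)) = sqrt(-32643 + (292 + 600)) = sqrt(-32643 + 892) = sqrt(-31751) = I*sqrt(31751)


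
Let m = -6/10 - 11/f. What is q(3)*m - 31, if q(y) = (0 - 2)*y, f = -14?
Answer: -1124/35 ≈ -32.114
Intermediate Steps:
q(y) = -2*y
m = 13/70 (m = -6/10 - 11/(-14) = -6*⅒ - 11*(-1/14) = -⅗ + 11/14 = 13/70 ≈ 0.18571)
q(3)*m - 31 = -2*3*(13/70) - 31 = -6*13/70 - 31 = -39/35 - 31 = -1124/35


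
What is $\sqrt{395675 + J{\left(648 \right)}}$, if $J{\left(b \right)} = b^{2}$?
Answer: $\sqrt{815579} \approx 903.09$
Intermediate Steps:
$\sqrt{395675 + J{\left(648 \right)}} = \sqrt{395675 + 648^{2}} = \sqrt{395675 + 419904} = \sqrt{815579}$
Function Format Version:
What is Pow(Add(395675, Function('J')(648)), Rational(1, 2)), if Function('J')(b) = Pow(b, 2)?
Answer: Pow(815579, Rational(1, 2)) ≈ 903.09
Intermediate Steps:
Pow(Add(395675, Function('J')(648)), Rational(1, 2)) = Pow(Add(395675, Pow(648, 2)), Rational(1, 2)) = Pow(Add(395675, 419904), Rational(1, 2)) = Pow(815579, Rational(1, 2))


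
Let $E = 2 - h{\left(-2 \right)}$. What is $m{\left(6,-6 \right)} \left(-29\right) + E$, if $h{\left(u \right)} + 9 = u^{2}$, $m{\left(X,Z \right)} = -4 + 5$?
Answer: $-22$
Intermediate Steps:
$m{\left(X,Z \right)} = 1$
$h{\left(u \right)} = -9 + u^{2}$
$E = 7$ ($E = 2 - \left(-9 + \left(-2\right)^{2}\right) = 2 - \left(-9 + 4\right) = 2 - -5 = 2 + 5 = 7$)
$m{\left(6,-6 \right)} \left(-29\right) + E = 1 \left(-29\right) + 7 = -29 + 7 = -22$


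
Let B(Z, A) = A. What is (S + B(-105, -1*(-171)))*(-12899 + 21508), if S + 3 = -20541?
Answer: -175391157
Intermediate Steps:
S = -20544 (S = -3 - 20541 = -20544)
(S + B(-105, -1*(-171)))*(-12899 + 21508) = (-20544 - 1*(-171))*(-12899 + 21508) = (-20544 + 171)*8609 = -20373*8609 = -175391157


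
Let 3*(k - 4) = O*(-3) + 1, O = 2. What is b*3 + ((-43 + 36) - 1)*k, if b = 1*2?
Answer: -38/3 ≈ -12.667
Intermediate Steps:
b = 2
k = 7/3 (k = 4 + (2*(-3) + 1)/3 = 4 + (-6 + 1)/3 = 4 + (⅓)*(-5) = 4 - 5/3 = 7/3 ≈ 2.3333)
b*3 + ((-43 + 36) - 1)*k = 2*3 + ((-43 + 36) - 1)*(7/3) = 6 + (-7 - 1)*(7/3) = 6 - 8*7/3 = 6 - 56/3 = -38/3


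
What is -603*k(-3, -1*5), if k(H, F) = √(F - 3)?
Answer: -1206*I*√2 ≈ -1705.5*I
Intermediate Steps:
k(H, F) = √(-3 + F)
-603*k(-3, -1*5) = -603*√(-3 - 1*5) = -603*√(-3 - 5) = -1206*I*√2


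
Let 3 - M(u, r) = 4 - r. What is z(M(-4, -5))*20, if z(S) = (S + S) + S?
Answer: -360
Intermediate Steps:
M(u, r) = -1 + r (M(u, r) = 3 - (4 - r) = 3 + (-4 + r) = -1 + r)
z(S) = 3*S (z(S) = 2*S + S = 3*S)
z(M(-4, -5))*20 = (3*(-1 - 5))*20 = (3*(-6))*20 = -18*20 = -360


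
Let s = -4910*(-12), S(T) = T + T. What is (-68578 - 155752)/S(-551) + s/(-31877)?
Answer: 3543018785/17564227 ≈ 201.72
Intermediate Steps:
S(T) = 2*T
s = 58920
(-68578 - 155752)/S(-551) + s/(-31877) = (-68578 - 155752)/((2*(-551))) + 58920/(-31877) = -224330/(-1102) + 58920*(-1/31877) = -224330*(-1/1102) - 58920/31877 = 112165/551 - 58920/31877 = 3543018785/17564227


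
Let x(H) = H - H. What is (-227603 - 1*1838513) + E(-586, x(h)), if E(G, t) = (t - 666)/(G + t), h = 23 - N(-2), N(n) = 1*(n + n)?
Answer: -605371655/293 ≈ -2.0661e+6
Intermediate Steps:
N(n) = 2*n (N(n) = 1*(2*n) = 2*n)
h = 27 (h = 23 - 2*(-2) = 23 - 1*(-4) = 23 + 4 = 27)
x(H) = 0
E(G, t) = (-666 + t)/(G + t)
(-227603 - 1*1838513) + E(-586, x(h)) = (-227603 - 1*1838513) + (-666 + 0)/(-586 + 0) = (-227603 - 1838513) - 666/(-586) = -2066116 - 1/586*(-666) = -2066116 + 333/293 = -605371655/293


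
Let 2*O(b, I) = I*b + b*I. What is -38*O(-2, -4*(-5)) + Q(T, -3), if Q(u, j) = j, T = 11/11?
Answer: 1517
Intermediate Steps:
T = 1 (T = 11*(1/11) = 1)
O(b, I) = I*b (O(b, I) = (I*b + b*I)/2 = (I*b + I*b)/2 = (2*I*b)/2 = I*b)
-38*O(-2, -4*(-5)) + Q(T, -3) = -38*(-4*(-5))*(-2) - 3 = -760*(-2) - 3 = -38*(-40) - 3 = 1520 - 3 = 1517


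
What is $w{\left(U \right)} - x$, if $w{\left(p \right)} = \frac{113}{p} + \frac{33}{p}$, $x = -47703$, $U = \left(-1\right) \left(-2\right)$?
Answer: $47776$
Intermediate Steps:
$U = 2$
$w{\left(p \right)} = \frac{146}{p}$
$w{\left(U \right)} - x = \frac{146}{2} - -47703 = 146 \cdot \frac{1}{2} + 47703 = 73 + 47703 = 47776$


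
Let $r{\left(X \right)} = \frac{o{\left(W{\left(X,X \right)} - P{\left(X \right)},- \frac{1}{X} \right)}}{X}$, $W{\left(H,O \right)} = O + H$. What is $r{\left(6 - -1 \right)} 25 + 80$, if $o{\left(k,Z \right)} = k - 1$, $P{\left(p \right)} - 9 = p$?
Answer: $\frac{485}{7} \approx 69.286$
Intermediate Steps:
$P{\left(p \right)} = 9 + p$
$W{\left(H,O \right)} = H + O$
$o{\left(k,Z \right)} = -1 + k$
$r{\left(X \right)} = \frac{-10 + X}{X}$ ($r{\left(X \right)} = \frac{-1 + \left(\left(X + X\right) - \left(9 + X\right)\right)}{X} = \frac{-1 + \left(2 X - \left(9 + X\right)\right)}{X} = \frac{-1 + \left(-9 + X\right)}{X} = \frac{-10 + X}{X}$)
$r{\left(6 - -1 \right)} 25 + 80 = \frac{-10 + \left(6 - -1\right)}{6 - -1} \cdot 25 + 80 = \frac{-10 + \left(6 + 1\right)}{6 + 1} \cdot 25 + 80 = \frac{-10 + 7}{7} \cdot 25 + 80 = \frac{1}{7} \left(-3\right) 25 + 80 = \left(- \frac{3}{7}\right) 25 + 80 = - \frac{75}{7} + 80 = \frac{485}{7}$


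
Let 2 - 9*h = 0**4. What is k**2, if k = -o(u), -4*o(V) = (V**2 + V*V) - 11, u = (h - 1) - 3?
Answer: 2019241/104976 ≈ 19.235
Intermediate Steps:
h = 2/9 (h = 2/9 - 1/9*0**4 = 2/9 - 1/9*0 = 2/9 + 0 = 2/9 ≈ 0.22222)
u = -34/9 (u = (2/9 - 1) - 3 = -7/9 - 3 = -34/9 ≈ -3.7778)
o(V) = 11/4 - V**2/2 (o(V) = -((V**2 + V*V) - 11)/4 = -((V**2 + V**2) - 11)/4 = -(2*V**2 - 11)/4 = -(-11 + 2*V**2)/4 = 11/4 - V**2/2)
k = 1421/324 (k = -(11/4 - (-34/9)**2/2) = -(11/4 - 1/2*1156/81) = -(11/4 - 578/81) = -1*(-1421/324) = 1421/324 ≈ 4.3858)
k**2 = (1421/324)**2 = 2019241/104976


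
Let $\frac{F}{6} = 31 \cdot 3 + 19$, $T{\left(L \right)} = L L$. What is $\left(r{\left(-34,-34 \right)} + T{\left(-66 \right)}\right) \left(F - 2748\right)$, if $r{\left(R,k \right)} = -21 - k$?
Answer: $-9070044$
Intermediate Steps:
$T{\left(L \right)} = L^{2}$
$F = 672$ ($F = 6 \left(31 \cdot 3 + 19\right) = 6 \left(93 + 19\right) = 6 \cdot 112 = 672$)
$\left(r{\left(-34,-34 \right)} + T{\left(-66 \right)}\right) \left(F - 2748\right) = \left(\left(-21 - -34\right) + \left(-66\right)^{2}\right) \left(672 - 2748\right) = \left(\left(-21 + 34\right) + 4356\right) \left(-2076\right) = \left(13 + 4356\right) \left(-2076\right) = 4369 \left(-2076\right) = -9070044$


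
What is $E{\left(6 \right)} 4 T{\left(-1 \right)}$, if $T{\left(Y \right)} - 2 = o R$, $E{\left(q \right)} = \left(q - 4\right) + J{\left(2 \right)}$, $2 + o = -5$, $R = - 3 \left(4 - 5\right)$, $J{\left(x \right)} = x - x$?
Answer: $-152$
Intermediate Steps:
$J{\left(x \right)} = 0$
$R = 3$ ($R = \left(-3\right) \left(-1\right) = 3$)
$o = -7$ ($o = -2 - 5 = -7$)
$E{\left(q \right)} = -4 + q$ ($E{\left(q \right)} = \left(q - 4\right) + 0 = \left(-4 + q\right) + 0 = -4 + q$)
$T{\left(Y \right)} = -19$ ($T{\left(Y \right)} = 2 - 21 = -19$)
$E{\left(6 \right)} 4 T{\left(-1 \right)} = \left(-4 + 6\right) 4 \left(-19\right) = 2 \cdot 4 \left(-19\right) = 8 \left(-19\right) = -152$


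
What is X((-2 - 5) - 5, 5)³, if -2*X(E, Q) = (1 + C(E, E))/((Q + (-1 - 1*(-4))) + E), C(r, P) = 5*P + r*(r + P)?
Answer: 12008989/512 ≈ 23455.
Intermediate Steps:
C(r, P) = 5*P + r*(P + r)
X(E, Q) = -(1 + 2*E² + 5*E)/(2*(3 + E + Q)) (X(E, Q) = -(1 + (E² + 5*E + E*E))/(2*((Q + (-1 - 1*(-4))) + E)) = -(1 + (E² + 5*E + E²))/(2*((Q + (-1 + 4)) + E)) = -(1 + (2*E² + 5*E))/(2*((Q + 3) + E)) = -(1 + 2*E² + 5*E)/(2*((3 + Q) + E)) = -(1 + 2*E² + 5*E)/(2*(3 + E + Q)))
X((-2 - 5) - 5, 5)³ = ((-½ - ((-2 - 5) - 5)² - 5*((-2 - 5) - 5)/2)/(3 + ((-2 - 5) - 5) + 5))³ = ((-½ - (-7 - 5)² - 5*(-7 - 5)/2)/(3 + (-7 - 5) + 5))³ = ((-½ - 1*(-12)² - 5/2*(-12))/(3 - 12 + 5))³ = ((-½ - 1*144 + 30)/(-4))³ = (-(-½ - 144 + 30)/4)³ = (-¼*(-229/2))³ = (229/8)³ = 12008989/512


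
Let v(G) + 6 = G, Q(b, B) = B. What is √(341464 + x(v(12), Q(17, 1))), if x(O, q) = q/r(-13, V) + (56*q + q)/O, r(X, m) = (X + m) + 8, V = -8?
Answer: √230836034/26 ≈ 584.36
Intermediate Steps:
r(X, m) = 8 + X + m
v(G) = -6 + G
x(O, q) = -q/13 + 57*q/O (x(O, q) = q/(8 - 13 - 8) + (56*q + q)/O = q/(-13) + (57*q)/O = q*(-1/13) + 57*q/O = -q/13 + 57*q/O)
√(341464 + x(v(12), Q(17, 1))) = √(341464 + (1/13)*1*(741 - (-6 + 12))/(-6 + 12)) = √(341464 + (1/13)*1*(741 - 1*6)/6) = √(341464 + (1/13)*1*(⅙)*(741 - 6)) = √(341464 + (1/13)*1*(⅙)*735) = √(341464 + 245/26) = √(8878309/26) = √230836034/26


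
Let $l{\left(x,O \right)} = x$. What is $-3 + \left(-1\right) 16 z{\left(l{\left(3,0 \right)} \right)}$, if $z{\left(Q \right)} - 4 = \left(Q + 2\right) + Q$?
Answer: $-195$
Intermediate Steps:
$z{\left(Q \right)} = 6 + 2 Q$ ($z{\left(Q \right)} = 4 + \left(\left(Q + 2\right) + Q\right) = 4 + \left(\left(2 + Q\right) + Q\right) = 4 + \left(2 + 2 Q\right) = 6 + 2 Q$)
$-3 + \left(-1\right) 16 z{\left(l{\left(3,0 \right)} \right)} = -3 + \left(-1\right) 16 \left(6 + 2 \cdot 3\right) = -3 - 16 \left(6 + 6\right) = -3 - 192 = -195$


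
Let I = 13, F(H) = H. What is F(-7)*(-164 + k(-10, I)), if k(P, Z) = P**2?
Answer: 448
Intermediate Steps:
F(-7)*(-164 + k(-10, I)) = -7*(-164 + (-10)**2) = -7*(-164 + 100) = -7*(-64) = 448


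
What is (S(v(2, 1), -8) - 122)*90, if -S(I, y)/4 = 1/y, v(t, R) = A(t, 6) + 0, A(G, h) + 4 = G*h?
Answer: -10935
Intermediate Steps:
A(G, h) = -4 + G*h
v(t, R) = -4 + 6*t (v(t, R) = (-4 + t*6) + 0 = (-4 + 6*t) + 0 = -4 + 6*t)
S(I, y) = -4/y
(S(v(2, 1), -8) - 122)*90 = (-4/(-8) - 122)*90 = (-4*(-⅛) - 122)*90 = (½ - 122)*90 = -243/2*90 = -10935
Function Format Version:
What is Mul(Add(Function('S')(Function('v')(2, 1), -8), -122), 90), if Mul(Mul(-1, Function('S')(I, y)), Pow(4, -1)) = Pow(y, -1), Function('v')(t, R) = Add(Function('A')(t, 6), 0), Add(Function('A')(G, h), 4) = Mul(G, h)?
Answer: -10935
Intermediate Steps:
Function('A')(G, h) = Add(-4, Mul(G, h))
Function('v')(t, R) = Add(-4, Mul(6, t)) (Function('v')(t, R) = Add(Add(-4, Mul(t, 6)), 0) = Add(Add(-4, Mul(6, t)), 0) = Add(-4, Mul(6, t)))
Function('S')(I, y) = Mul(-4, Pow(y, -1))
Mul(Add(Function('S')(Function('v')(2, 1), -8), -122), 90) = Mul(Add(Mul(-4, Pow(-8, -1)), -122), 90) = Mul(Add(Mul(-4, Rational(-1, 8)), -122), 90) = Mul(Add(Rational(1, 2), -122), 90) = Mul(Rational(-243, 2), 90) = -10935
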